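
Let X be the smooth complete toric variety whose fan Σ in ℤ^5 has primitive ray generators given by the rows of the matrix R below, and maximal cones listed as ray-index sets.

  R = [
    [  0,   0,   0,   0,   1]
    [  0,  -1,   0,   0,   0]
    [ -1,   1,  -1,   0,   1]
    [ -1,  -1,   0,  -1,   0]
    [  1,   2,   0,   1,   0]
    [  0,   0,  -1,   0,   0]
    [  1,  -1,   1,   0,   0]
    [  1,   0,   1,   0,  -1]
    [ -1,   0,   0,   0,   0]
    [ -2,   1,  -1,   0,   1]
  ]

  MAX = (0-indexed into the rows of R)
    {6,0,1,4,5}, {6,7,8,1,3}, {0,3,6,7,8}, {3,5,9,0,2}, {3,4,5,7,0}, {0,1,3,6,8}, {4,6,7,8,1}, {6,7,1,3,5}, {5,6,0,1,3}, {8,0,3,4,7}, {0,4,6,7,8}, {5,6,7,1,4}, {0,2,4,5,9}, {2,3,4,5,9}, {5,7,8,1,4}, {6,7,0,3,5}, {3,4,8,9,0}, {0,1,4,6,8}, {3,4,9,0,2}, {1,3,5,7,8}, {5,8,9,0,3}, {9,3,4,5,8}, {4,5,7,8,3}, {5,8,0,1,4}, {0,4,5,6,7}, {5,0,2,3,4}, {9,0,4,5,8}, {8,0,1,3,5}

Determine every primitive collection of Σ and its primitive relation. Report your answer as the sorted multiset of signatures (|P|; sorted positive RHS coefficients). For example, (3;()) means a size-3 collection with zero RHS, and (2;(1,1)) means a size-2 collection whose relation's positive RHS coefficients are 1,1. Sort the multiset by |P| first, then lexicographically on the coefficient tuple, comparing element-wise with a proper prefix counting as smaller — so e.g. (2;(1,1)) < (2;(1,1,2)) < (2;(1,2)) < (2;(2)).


14 minimal non-faces of Δ(Σ) (on 10 rays):

  {2,6}:  v_{2} + v_{6} = v_{0} ; sig = (2;(1))
  {2,8}:  v_{2} + v_{8} = v_{9} ; sig = (2;(1))
  {2,7}:  v_{2} + v_{7} = v_{3} + v_{4} ; sig = (2;(1,1))
  {6,9}:  v_{6} + v_{9} = v_{0} + v_{8} ; sig = (2;(1,1))
  {1,2}:  v_{1} + v_{2} = v_{0} + v_{5} + v_{8} ; sig = (2;(1,1,1))
  {7,9}:  v_{7} + v_{9} = v_{3} + v_{4} + v_{8} ; sig = (2;(1,1,1))
  {1,9}:  v_{1} + v_{9} = v_{0} + v_{5} + 2·v_{8} ; sig = (2;(1,1,2))
  {1,3,4}:  v_{1} + v_{3} + v_{4} = 0 ; sig = (3;())
  {0,1,7}:  v_{0} + v_{1} + v_{7} = v_{6} ; sig = (3;(1))
  {5,6,8}:  v_{5} + v_{6} + v_{8} = v_{1} ; sig = (3;(1))
  {3,4,6}:  v_{3} + v_{4} + v_{6} = v_{0} + v_{7} ; sig = (3;(1,1))
  {0,5,7,8}:  v_{0} + v_{5} + v_{7} + v_{8} = 0 ; sig = (4;())
  {0,3,4,5,8}:  v_{0} + v_{3} + v_{4} + v_{5} + v_{8} = v_{2} ; sig = (5;(1))
  {0,3,4,5,9}:  v_{0} + v_{3} + v_{4} + v_{5} + v_{9} = 2·v_{2} ; sig = (5;(2))

so the primitive-relation signature multiset is
[(2;(1)), (2;(1)), (2;(1,1)), (2;(1,1)), (2;(1,1,1)), (2;(1,1,1)), (2;(1,1,2)), (3;()), (3;(1)), (3;(1)), (3;(1,1)), (4;()), (5;(1)), (5;(2))]


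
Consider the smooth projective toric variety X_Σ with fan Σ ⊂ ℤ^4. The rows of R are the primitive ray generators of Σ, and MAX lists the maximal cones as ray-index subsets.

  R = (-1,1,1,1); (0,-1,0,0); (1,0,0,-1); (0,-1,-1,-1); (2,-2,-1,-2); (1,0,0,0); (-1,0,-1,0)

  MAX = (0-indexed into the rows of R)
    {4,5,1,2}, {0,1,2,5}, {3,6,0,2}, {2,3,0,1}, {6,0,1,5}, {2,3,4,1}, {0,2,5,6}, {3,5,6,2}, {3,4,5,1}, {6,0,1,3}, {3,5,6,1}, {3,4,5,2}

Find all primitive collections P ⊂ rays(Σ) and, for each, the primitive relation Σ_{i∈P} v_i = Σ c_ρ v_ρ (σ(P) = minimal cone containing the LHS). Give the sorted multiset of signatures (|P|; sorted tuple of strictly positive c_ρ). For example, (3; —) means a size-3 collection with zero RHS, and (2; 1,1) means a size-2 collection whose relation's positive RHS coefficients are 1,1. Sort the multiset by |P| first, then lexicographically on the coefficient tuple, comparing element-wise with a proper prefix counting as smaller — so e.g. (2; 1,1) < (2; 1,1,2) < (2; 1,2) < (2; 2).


|primitive collections| = 5. Relations:

  P={0,4}:  v_{0} + v_{4} = v_{1} + v_{2}  ⇒ sig = (2; 1,1)
  P={4,6}:  v_{4} + v_{6} = 2·v_{3} + v_{5}  ⇒ sig = (2; 1,2)
  P={0,3,5}:  v_{0} + v_{3} + v_{5} = 0  ⇒ sig = (3; —)
  P={1,2,6}:  v_{1} + v_{2} + v_{6} = v_{3}  ⇒ sig = (3; 1)
  P={1,2,3,5}:  v_{1} + v_{2} + v_{3} + v_{5} = v_{4}  ⇒ sig = (4; 1)

Sorted signature multiset PRS(X):
[(2; 1,1), (2; 1,2), (3; —), (3; 1), (4; 1)]


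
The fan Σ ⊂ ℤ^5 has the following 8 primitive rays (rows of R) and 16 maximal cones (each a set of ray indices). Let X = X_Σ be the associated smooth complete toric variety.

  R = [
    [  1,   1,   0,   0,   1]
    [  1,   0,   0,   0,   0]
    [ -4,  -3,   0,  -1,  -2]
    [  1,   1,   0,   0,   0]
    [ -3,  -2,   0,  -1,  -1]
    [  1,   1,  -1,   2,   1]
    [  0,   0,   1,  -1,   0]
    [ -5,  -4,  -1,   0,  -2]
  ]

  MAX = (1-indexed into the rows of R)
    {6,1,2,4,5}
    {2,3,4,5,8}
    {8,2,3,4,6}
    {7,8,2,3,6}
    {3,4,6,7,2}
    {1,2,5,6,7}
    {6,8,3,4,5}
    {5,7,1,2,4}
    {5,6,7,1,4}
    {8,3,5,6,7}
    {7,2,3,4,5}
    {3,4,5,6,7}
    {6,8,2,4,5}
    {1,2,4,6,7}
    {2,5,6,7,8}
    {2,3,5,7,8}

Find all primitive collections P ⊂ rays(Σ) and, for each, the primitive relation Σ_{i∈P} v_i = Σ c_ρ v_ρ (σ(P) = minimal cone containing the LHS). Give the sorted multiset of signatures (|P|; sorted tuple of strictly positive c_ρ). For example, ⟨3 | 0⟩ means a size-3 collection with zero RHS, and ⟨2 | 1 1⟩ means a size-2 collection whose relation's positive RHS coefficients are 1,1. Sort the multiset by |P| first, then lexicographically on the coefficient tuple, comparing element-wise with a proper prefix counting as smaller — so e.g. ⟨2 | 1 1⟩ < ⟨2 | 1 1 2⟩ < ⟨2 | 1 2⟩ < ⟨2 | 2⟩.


Δ(Σ) — 8 vertices, 5 min non-faces:

  P = {1,3}:  v_{1} + v_{3} = v_{5}  ⇒ sig = ⟨2 | 1⟩
  P = {1,8}:  v_{1} + v_{8} = v_{2} + 2·v_{5} + v_{6}  ⇒ sig = ⟨2 | 1 1 2⟩
  P = {4,7,8}:  v_{4} + v_{7} + v_{8} = v_{3}  ⇒ sig = ⟨3 | 1⟩
  P = {2,3,5,6}:  v_{2} + v_{3} + v_{5} + v_{6} = v_{8}  ⇒ sig = ⟨4 | 1⟩
  P = {2,4,5,6,7}:  v_{2} + v_{4} + v_{5} + v_{6} + v_{7} = 0  ⇒ sig = ⟨5 | 0⟩

Sorted signature multiset PRS(X):
    |P|=2: 2 collections, coeffs (1), (1,1,2)
    |P|=3: 1 collection, coeffs (1)
    |P|=4: 1 collection, coeffs (1)
    |P|=5: 1 collection, coeffs ()


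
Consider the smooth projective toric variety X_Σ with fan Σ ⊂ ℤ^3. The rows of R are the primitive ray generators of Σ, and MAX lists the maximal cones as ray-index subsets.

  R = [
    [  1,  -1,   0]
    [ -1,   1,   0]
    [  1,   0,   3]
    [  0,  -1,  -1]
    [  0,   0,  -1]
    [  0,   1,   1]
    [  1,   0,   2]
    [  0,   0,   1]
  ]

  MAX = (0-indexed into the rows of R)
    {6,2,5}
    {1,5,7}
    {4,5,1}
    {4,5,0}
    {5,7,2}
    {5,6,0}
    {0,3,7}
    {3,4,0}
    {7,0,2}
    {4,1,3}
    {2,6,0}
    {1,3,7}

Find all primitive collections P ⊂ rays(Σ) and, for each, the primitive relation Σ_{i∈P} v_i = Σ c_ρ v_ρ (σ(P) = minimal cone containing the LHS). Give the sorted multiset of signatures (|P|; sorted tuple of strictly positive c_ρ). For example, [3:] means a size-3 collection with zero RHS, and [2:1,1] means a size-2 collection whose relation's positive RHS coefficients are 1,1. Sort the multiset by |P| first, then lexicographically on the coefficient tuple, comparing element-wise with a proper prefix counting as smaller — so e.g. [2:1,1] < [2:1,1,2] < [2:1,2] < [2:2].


Primitive collections (12):

  P={0,1}:  v_{0} + v_{1} = 0  ⟹  sig = [2:]
  P={3,5}:  v_{3} + v_{5} = 0  ⟹  sig = [2:]
  P={4,7}:  v_{4} + v_{7} = 0  ⟹  sig = [2:]
  P={2,4}:  v_{2} + v_{4} = v_{6}  ⟹  sig = [2:1]
  P={6,7}:  v_{6} + v_{7} = v_{2}  ⟹  sig = [2:1]
  P={1,6}:  v_{1} + v_{6} = v_{5} + v_{7}  ⟹  sig = [2:1,1]
  P={3,6}:  v_{3} + v_{6} = v_{0} + v_{7}  ⟹  sig = [2:1,1]
  P={4,6}:  v_{4} + v_{6} = v_{0} + v_{5}  ⟹  sig = [2:1,1]
  P={1,2}:  v_{1} + v_{2} = v_{5} + 2·v_{7}  ⟹  sig = [2:1,2]
  P={2,3}:  v_{2} + v_{3} = v_{0} + 2·v_{7}  ⟹  sig = [2:1,2]
  P={0,5,7}:  v_{0} + v_{5} + v_{7} = v_{6}  ⟹  sig = [3:1]
  P={0,2,5}:  v_{0} + v_{2} + v_{5} = 2·v_{6}  ⟹  sig = [3:2]

Hence PRS(X_Σ) =
    [2:]
    [2:]
    [2:]
    [2:1]
    [2:1]
    [2:1,1]
    [2:1,1]
    [2:1,1]
    [2:1,2]
    [2:1,2]
    [3:1]
    [3:2]


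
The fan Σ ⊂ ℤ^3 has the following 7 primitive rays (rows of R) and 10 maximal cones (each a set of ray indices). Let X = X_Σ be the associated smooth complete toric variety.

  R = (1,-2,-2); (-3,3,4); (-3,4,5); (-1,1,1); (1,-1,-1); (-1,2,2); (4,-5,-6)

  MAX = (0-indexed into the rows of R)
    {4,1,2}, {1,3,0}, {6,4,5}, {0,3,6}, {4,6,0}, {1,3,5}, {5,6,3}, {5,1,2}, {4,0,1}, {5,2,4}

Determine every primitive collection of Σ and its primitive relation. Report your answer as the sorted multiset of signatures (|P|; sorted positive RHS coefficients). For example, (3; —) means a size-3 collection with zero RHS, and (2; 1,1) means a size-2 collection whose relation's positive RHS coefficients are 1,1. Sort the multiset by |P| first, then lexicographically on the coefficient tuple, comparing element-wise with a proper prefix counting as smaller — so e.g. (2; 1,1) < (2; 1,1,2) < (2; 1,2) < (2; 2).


The 7 primitive collections of Σ (r=7, n=3):

  • {0,5}:  v_{0} + v_{5} = 0 — sig = (2; —)
  • {3,4}:  v_{3} + v_{4} = 0 — sig = (2; —)
  • {1,6}:  v_{1} + v_{6} = v_{0} — sig = (2; 1)
  • {2,6}:  v_{2} + v_{6} = v_{4} — sig = (2; 1)
  • {0,2}:  v_{0} + v_{2} = v_{1} + v_{4} — sig = (2; 1,1)
  • {2,3}:  v_{2} + v_{3} = v_{1} + v_{5} — sig = (2; 1,1)
  • {1,4,5}:  v_{1} + v_{4} + v_{5} = v_{2} — sig = (3; 1)

Sorted signature multiset PRS(X):
    (2; —)
    (2; —)
    (2; 1)
    (2; 1)
    (2; 1,1)
    (2; 1,1)
    (3; 1)


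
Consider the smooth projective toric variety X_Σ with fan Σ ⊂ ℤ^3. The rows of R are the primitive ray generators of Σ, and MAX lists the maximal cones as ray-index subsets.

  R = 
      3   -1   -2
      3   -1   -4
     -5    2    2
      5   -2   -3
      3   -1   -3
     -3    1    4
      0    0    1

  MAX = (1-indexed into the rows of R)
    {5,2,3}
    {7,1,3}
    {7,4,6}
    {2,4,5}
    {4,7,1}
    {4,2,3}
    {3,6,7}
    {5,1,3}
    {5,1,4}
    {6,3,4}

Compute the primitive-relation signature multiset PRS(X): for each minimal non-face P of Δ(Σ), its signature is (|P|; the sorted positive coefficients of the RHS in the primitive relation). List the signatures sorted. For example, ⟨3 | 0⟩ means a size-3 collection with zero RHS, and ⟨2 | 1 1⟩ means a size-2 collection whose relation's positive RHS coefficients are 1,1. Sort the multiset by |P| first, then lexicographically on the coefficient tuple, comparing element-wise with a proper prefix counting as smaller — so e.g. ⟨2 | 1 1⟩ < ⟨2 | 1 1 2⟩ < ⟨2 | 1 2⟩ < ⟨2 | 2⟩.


Δ(Σ) — 7 vertices, 9 min non-faces:

  P={2,6}:  v_{2} + v_{6} = 0  so sig = ⟨2 | 0⟩
  P={2,7}:  v_{2} + v_{7} = v_{5}  so sig = ⟨2 | 1⟩
  P={5,6}:  v_{5} + v_{6} = v_{7}  so sig = ⟨2 | 1⟩
  P={5,7}:  v_{5} + v_{7} = v_{1}  so sig = ⟨2 | 1⟩
  P={1,2}:  v_{1} + v_{2} = 2·v_{5}  so sig = ⟨2 | 2⟩
  P={1,6}:  v_{1} + v_{6} = 2·v_{7}  so sig = ⟨2 | 2⟩
  P={3,4,7}:  v_{3} + v_{4} + v_{7} = 0  so sig = ⟨3 | 0⟩
  P={1,3,4}:  v_{1} + v_{3} + v_{4} = v_{5}  so sig = ⟨3 | 1⟩
  P={3,4,5}:  v_{3} + v_{4} + v_{5} = v_{2}  so sig = ⟨3 | 1⟩

Sorted signature multiset PRS(X):
{ ⟨2 | 0⟩,  ⟨2 | 1⟩ ×3,  ⟨2 | 2⟩ ×2,  ⟨3 | 0⟩,  ⟨3 | 1⟩ ×2 }


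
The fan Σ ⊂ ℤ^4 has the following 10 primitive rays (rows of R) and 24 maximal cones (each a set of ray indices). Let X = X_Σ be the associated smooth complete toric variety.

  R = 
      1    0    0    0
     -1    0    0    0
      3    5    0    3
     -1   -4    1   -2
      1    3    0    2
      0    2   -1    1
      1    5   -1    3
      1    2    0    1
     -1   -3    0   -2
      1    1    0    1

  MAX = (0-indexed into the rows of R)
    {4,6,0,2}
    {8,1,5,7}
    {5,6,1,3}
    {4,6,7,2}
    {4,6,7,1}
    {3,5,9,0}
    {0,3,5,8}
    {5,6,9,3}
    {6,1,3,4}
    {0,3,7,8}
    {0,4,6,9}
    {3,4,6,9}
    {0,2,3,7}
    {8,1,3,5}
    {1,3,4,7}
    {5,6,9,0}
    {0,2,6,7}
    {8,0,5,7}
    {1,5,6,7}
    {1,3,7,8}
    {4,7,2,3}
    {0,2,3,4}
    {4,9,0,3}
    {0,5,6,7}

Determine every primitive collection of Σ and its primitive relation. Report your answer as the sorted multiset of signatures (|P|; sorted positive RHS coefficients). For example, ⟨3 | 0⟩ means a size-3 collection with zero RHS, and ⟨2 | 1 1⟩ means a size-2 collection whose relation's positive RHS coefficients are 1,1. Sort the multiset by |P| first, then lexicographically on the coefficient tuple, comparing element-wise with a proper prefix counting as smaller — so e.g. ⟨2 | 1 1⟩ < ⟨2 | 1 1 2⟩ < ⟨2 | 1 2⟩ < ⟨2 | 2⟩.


16 collections generate NE(X_Σ); each relation:

  {0,1}:  v_{0} + v_{1} = 0  →  sig = ⟨2 | 0⟩
  {4,8}:  v_{4} + v_{8} = 0  →  sig = ⟨2 | 0⟩
  {4,5}:  v_{4} + v_{5} = v_{6}  →  sig = ⟨2 | 1⟩
  {6,8}:  v_{6} + v_{8} = v_{5}  →  sig = ⟨2 | 1⟩
  {1,2}:  v_{1} + v_{2} = v_{4} + v_{7}  →  sig = ⟨2 | 1 1⟩
  {1,9}:  v_{1} + v_{9} = v_{3} + v_{6}  →  sig = ⟨2 | 1 1⟩
  {2,8}:  v_{2} + v_{8} = v_{0} + v_{7}  →  sig = ⟨2 | 1 1⟩
  {7,9}:  v_{7} + v_{9} = v_{0} + v_{4}  →  sig = ⟨2 | 1 1⟩
  {2,5}:  v_{2} + v_{5} = v_{0} + v_{6} + v_{7}  →  sig = ⟨2 | 1 1 1⟩
  {8,9}:  v_{8} + v_{9} = v_{0} + v_{3} + v_{5}  →  sig = ⟨2 | 1 1 1⟩
  {2,9}:  v_{2} + v_{9} = 2·v_{0} + 2·v_{4}  →  sig = ⟨2 | 2 2⟩
  {3,5,7}:  v_{3} + v_{5} + v_{7} = 0  →  sig = ⟨3 | 0⟩
  {0,3,6}:  v_{0} + v_{3} + v_{6} = v_{9}  →  sig = ⟨3 | 1⟩
  {0,4,7}:  v_{0} + v_{4} + v_{7} = v_{2}  →  sig = ⟨3 | 1⟩
  {3,6,7}:  v_{3} + v_{6} + v_{7} = v_{4}  →  sig = ⟨3 | 1⟩
  {2,3,6}:  v_{2} + v_{3} + v_{6} = v_{0} + 2·v_{4}  →  sig = ⟨3 | 1 2⟩

Sorted signature multiset PRS(X):
{ ⟨2 | 0⟩ ×2,  ⟨2 | 1⟩ ×2,  ⟨2 | 1 1⟩ ×4,  ⟨2 | 1 1 1⟩ ×2,  ⟨2 | 2 2⟩,  ⟨3 | 0⟩,  ⟨3 | 1⟩ ×3,  ⟨3 | 1 2⟩ }


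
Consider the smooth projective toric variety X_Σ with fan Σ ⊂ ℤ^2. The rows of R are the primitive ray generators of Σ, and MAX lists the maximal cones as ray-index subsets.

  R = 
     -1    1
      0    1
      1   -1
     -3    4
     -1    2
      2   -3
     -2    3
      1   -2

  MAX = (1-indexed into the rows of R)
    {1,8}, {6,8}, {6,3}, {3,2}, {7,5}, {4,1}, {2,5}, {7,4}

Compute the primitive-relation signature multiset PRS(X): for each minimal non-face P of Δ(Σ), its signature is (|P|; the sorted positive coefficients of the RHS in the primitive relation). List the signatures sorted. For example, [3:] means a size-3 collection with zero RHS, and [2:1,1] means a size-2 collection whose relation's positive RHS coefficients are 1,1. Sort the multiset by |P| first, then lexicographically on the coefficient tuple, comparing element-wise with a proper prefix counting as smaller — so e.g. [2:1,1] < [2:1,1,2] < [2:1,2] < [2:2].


The 20 primitive collections of Σ (r=8, n=2):

  • {1,3}:  v_{1} + v_{3} = 0 ; sig = [2:]
  • {5,8}:  v_{5} + v_{8} = 0 ; sig = [2:]
  • {6,7}:  v_{6} + v_{7} = 0 ; sig = [2:]
  • {1,2}:  v_{1} + v_{2} = v_{5} ; sig = [2:1]
  • {1,5}:  v_{1} + v_{5} = v_{7} ; sig = [2:1]
  • {1,6}:  v_{1} + v_{6} = v_{8} ; sig = [2:1]
  • {1,7}:  v_{1} + v_{7} = v_{4} ; sig = [2:1]
  • {2,8}:  v_{2} + v_{8} = v_{3} ; sig = [2:1]
  • {3,4}:  v_{3} + v_{4} = v_{7} ; sig = [2:1]
  • {3,5}:  v_{3} + v_{5} = v_{2} ; sig = [2:1]
  • {3,7}:  v_{3} + v_{7} = v_{5} ; sig = [2:1]
  • {3,8}:  v_{3} + v_{8} = v_{6} ; sig = [2:1]
  • {4,6}:  v_{4} + v_{6} = v_{1} ; sig = [2:1]
  • {5,6}:  v_{5} + v_{6} = v_{3} ; sig = [2:1]
  • {7,8}:  v_{7} + v_{8} = v_{1} ; sig = [2:1]
  • {2,4}:  v_{2} + v_{4} = v_{5} + v_{7} ; sig = [2:1,1]
  • {2,6}:  v_{2} + v_{6} = 2·v_{3} ; sig = [2:2]
  • {2,7}:  v_{2} + v_{7} = 2·v_{5} ; sig = [2:2]
  • {4,5}:  v_{4} + v_{5} = 2·v_{7} ; sig = [2:2]
  • {4,8}:  v_{4} + v_{8} = 2·v_{1} ; sig = [2:2]

so the primitive-relation signature multiset is
    |P|=2: 20 collections, coeffs (), (), (), (1), (1), (1), (1), (1), (1), (1), (1), (1), (1), (1), (1), (1,1), (2), (2), (2), (2)


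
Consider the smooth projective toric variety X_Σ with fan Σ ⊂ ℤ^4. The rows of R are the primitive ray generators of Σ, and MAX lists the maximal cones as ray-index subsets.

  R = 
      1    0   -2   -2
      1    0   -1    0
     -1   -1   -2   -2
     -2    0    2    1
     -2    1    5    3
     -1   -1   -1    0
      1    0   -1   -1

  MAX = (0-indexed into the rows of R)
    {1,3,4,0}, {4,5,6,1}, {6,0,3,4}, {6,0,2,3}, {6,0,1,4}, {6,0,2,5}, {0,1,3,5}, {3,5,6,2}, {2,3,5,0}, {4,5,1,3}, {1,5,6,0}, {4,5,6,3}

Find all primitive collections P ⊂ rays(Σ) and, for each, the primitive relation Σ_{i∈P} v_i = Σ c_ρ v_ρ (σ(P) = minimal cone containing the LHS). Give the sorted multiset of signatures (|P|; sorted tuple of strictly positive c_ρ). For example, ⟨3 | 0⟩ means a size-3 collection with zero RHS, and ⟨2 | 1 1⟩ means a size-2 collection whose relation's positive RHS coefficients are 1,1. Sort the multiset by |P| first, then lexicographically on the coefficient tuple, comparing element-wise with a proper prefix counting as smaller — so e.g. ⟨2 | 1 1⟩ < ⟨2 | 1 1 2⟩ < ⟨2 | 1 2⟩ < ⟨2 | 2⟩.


5 minimal non-faces of Δ(Σ) (on 7 rays):

  P={1,2}:  v_{1} + v_{2} = v_{0} + v_{5}  →  sig = ⟨2 | 1 1⟩
  P={2,4}:  v_{2} + v_{4} = 2·v_{3} + v_{6}  →  sig = ⟨2 | 1 2⟩
  P={1,3,6}:  v_{1} + v_{3} + v_{6} = 0  →  sig = ⟨3 | 0⟩
  P={0,4,5}:  v_{0} + v_{4} + v_{5} = v_{3}  →  sig = ⟨3 | 1⟩
  P={0,3,5,6}:  v_{0} + v_{3} + v_{5} + v_{6} = v_{2}  →  sig = ⟨4 | 1⟩

Sorted signature multiset PRS(X):
[⟨2 | 1 1⟩, ⟨2 | 1 2⟩, ⟨3 | 0⟩, ⟨3 | 1⟩, ⟨4 | 1⟩]


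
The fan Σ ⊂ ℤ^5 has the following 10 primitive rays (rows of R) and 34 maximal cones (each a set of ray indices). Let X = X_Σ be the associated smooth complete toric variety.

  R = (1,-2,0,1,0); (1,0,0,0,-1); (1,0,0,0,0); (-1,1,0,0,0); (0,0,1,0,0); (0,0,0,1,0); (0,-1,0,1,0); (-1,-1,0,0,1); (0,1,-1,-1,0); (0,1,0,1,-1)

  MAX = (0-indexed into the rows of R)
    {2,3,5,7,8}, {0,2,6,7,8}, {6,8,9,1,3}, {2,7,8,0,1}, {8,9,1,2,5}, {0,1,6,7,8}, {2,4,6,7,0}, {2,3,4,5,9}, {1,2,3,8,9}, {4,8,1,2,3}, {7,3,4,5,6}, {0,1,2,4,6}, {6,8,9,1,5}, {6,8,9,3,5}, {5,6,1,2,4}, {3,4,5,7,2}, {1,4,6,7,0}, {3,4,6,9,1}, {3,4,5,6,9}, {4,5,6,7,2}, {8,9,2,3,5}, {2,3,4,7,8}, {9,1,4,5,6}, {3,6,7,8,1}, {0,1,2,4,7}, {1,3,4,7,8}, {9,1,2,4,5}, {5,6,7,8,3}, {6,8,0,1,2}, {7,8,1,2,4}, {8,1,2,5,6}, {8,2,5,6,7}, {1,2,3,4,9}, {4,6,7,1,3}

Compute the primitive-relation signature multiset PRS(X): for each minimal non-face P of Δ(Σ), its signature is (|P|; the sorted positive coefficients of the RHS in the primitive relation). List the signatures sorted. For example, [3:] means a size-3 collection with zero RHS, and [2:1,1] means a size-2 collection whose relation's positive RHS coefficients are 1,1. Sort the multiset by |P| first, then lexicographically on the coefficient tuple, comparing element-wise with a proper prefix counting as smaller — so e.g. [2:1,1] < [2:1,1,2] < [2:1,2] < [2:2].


14 minimal non-faces of Δ(Σ) (on 10 rays):

  • {0,3}:  v_{0} + v_{3} = v_{6} ; sig = [2:1]
  • {7,9}:  v_{7} + v_{9} = v_{3} + v_{6} ; sig = [2:1,1]
  • {0,9}:  v_{0} + v_{9} = v_{1} + v_{5} + v_{6} ; sig = [2:1,1,1]
  • {0,5}:  v_{0} + v_{5} = v_{2} + 2·v_{6} ; sig = [2:1,2]
  • {4,6,8}:  v_{4} + v_{6} + v_{8} = 0 ; sig = [3:]
  • {1,3,5}:  v_{1} + v_{3} + v_{5} = v_{9} ; sig = [3:1]
  • {1,5,7}:  v_{1} + v_{5} + v_{7} = v_{6} ; sig = [3:1]
  • {2,3,6}:  v_{2} + v_{3} + v_{6} = v_{5} ; sig = [3:1]
  • {4,5,8}:  v_{4} + v_{5} + v_{8} = v_{2} + v_{3} ; sig = [3:1,1]
  • {0,4,8}:  v_{0} + v_{4} + v_{8} = v_{1} + v_{2} + v_{7} ; sig = [3:1,1,1]
  • {4,8,9}:  v_{4} + v_{8} + v_{9} = v_{1} + v_{2} + 2·v_{3} ; sig = [3:1,1,2]
  • {2,6,9}:  v_{2} + v_{6} + v_{9} = v_{1} + 2·v_{5} ; sig = [3:1,2]
  • {1,2,3,7}:  v_{1} + v_{2} + v_{3} + v_{7} = 0 ; sig = [4:]
  • {1,2,6,7}:  v_{1} + v_{2} + v_{6} + v_{7} = v_{0} ; sig = [4:1]

Signatures (|P|; sorted positive RHS coefficients), sorted:
{ [2:1],  [2:1,1],  [2:1,1,1],  [2:1,2],  [3:],  [3:1] ×3,  [3:1,1],  [3:1,1,1],  [3:1,1,2],  [3:1,2],  [4:],  [4:1] }


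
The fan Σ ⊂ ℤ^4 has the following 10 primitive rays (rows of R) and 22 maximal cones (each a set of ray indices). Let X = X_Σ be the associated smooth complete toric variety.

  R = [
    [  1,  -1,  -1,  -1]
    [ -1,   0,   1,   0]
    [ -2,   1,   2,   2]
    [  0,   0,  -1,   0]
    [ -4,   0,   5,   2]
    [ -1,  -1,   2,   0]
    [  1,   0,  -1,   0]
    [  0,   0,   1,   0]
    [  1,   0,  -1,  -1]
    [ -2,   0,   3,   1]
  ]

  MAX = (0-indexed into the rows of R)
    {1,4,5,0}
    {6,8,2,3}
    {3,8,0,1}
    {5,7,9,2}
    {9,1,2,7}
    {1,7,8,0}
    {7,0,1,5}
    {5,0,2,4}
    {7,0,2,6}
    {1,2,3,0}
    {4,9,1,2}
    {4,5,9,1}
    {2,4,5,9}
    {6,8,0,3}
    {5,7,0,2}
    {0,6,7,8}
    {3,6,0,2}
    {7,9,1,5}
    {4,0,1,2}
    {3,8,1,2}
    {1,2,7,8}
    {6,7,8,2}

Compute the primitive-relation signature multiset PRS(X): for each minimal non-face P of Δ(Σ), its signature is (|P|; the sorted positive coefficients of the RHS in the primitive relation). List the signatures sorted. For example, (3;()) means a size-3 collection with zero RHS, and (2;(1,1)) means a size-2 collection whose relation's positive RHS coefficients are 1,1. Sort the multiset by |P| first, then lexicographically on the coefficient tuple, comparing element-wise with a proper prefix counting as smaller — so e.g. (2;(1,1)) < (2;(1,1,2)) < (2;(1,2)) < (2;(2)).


16 collections generate NE(X_Σ); each relation:

  • {1,6}:  v_{1} + v_{6} = 0  ⟹  sig = (2;())
  • {3,7}:  v_{3} + v_{7} = 0  ⟹  sig = (2;())
  • {0,9}:  v_{0} + v_{9} = v_{5}  ⟹  sig = (2;(1))
  • {4,6}:  v_{4} + v_{6} = v_{2} + v_{5}  ⟹  sig = (2;(1,1))
  • {4,8}:  v_{4} + v_{8} = v_{1} + v_{9}  ⟹  sig = (2;(1,1))
  • {8,9}:  v_{8} + v_{9} = v_{1} + v_{7}  ⟹  sig = (2;(1,1))
  • {3,9}:  v_{3} + v_{9} = v_{0} + v_{1} + v_{2}  ⟹  sig = (2;(1,1,1))
  • {5,8}:  v_{5} + v_{8} = v_{0} + v_{1} + v_{7}  ⟹  sig = (2;(1,1,1))
  • {6,9}:  v_{6} + v_{9} = v_{0} + v_{2} + v_{7}  ⟹  sig = (2;(1,1,1))
  • {3,5}:  v_{3} + v_{5} = 2·v_{0} + v_{1} + v_{2}  ⟹  sig = (2;(1,1,2))
  • {5,6}:  v_{5} + v_{6} = 2·v_{0} + v_{2} + v_{7}  ⟹  sig = (2;(1,1,2))
  • {4,7}:  v_{4} + v_{7} = 2·v_{9}  ⟹  sig = (2;(2))
  • {3,4}:  v_{3} + v_{4} = 2·v_{0} + 2·v_{1} + 2·v_{2}  ⟹  sig = (2;(2,2,2))
  • {0,2,8}:  v_{0} + v_{2} + v_{8} = 0  ⟹  sig = (3;())
  • {1,2,5}:  v_{1} + v_{2} + v_{5} = v_{4}  ⟹  sig = (3;(1))
  • {0,1,2,7}:  v_{0} + v_{1} + v_{2} + v_{7} = v_{9}  ⟹  sig = (4;(1))

Signatures (|P|; sorted positive RHS coefficients), sorted:
{ (2;()) ×2,  (2;(1)),  (2;(1,1)) ×3,  (2;(1,1,1)) ×3,  (2;(1,1,2)) ×2,  (2;(2)),  (2;(2,2,2)),  (3;()),  (3;(1)),  (4;(1)) }


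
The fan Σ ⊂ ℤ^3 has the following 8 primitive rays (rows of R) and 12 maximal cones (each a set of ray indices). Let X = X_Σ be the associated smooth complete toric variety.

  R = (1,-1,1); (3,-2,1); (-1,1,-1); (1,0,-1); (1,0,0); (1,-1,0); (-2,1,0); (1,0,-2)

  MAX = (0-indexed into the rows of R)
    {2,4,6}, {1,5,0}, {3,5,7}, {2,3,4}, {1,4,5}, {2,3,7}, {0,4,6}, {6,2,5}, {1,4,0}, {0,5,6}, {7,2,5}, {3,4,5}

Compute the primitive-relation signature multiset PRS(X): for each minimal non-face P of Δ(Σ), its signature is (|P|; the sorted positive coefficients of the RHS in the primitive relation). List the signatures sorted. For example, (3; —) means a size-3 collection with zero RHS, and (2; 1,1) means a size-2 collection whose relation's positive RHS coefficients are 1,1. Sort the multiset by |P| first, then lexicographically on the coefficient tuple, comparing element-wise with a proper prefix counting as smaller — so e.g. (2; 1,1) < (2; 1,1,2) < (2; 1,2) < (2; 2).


The 14 primitive collections of Σ (r=8, n=3):

  {0,2}:  v_{0} + v_{2} = 0  so sig = (2; —)
  {1,6}:  v_{1} + v_{6} = v_{0}  so sig = (2; 1)
  {3,6}:  v_{3} + v_{6} = v_{2}  so sig = (2; 1)
  {0,3}:  v_{0} + v_{3} = v_{4} + v_{5}  so sig = (2; 1,1)
  {0,7}:  v_{0} + v_{7} = v_{3} + v_{5}  so sig = (2; 1,1)
  {1,2}:  v_{1} + v_{2} = v_{4} + v_{5}  so sig = (2; 1,1)
  {1,7}:  v_{1} + v_{7} = v_{3} + v_{4} + 2·v_{5}  so sig = (2; 1,1,2)
  {6,7}:  v_{6} + v_{7} = 2·v_{2} + v_{5}  so sig = (2; 1,2)
  {4,7}:  v_{4} + v_{7} = 2·v_{3}  so sig = (2; 2)
  {1,3}:  v_{1} + v_{3} = 2·v_{4} + 2·v_{5}  so sig = (2; 2,2)
  {4,5,6}:  v_{4} + v_{5} + v_{6} = 0  so sig = (3; —)
  {0,4,5}:  v_{0} + v_{4} + v_{5} = v_{1}  so sig = (3; 1)
  {2,3,5}:  v_{2} + v_{3} + v_{5} = v_{7}  so sig = (3; 1)
  {2,4,5}:  v_{2} + v_{4} + v_{5} = v_{3}  so sig = (3; 1)

Signatures (|P|; sorted positive RHS coefficients), sorted:
    |P|=2: 10 collections, coeffs (), (1), (1), (1,1), (1,1), (1,1), (1,1,2), (1,2), (2), (2,2)
    |P|=3: 4 collections, coeffs (), (1), (1), (1)


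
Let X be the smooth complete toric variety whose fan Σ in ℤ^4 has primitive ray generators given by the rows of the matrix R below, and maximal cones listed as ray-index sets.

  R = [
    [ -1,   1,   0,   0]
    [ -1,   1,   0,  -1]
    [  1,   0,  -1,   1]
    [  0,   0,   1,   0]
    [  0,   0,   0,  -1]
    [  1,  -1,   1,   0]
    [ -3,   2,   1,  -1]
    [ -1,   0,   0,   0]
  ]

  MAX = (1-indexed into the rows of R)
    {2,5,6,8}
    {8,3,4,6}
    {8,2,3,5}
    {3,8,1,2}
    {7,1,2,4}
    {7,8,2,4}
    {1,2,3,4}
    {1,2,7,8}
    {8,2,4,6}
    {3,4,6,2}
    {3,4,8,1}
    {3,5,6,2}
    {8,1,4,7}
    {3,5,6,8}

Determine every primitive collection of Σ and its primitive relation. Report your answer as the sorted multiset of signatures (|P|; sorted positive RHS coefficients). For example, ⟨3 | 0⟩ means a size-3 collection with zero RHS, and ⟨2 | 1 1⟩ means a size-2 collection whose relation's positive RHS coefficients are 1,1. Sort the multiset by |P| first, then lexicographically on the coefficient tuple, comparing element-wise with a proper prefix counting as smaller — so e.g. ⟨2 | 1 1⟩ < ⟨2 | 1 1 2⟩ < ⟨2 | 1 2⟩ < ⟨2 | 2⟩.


The 9 primitive collections of Σ (r=8, n=4):

  {1,5}:  v_{1} + v_{5} = v_{2}  so sig = ⟨2 | 1⟩
  {1,6}:  v_{1} + v_{6} = v_{4}  so sig = ⟨2 | 1⟩
  {4,5}:  v_{4} + v_{5} = v_{2} + v_{6}  so sig = ⟨2 | 1 1⟩
  {5,7}:  v_{5} + v_{7} = 2·v_{2} + v_{4} + v_{8}  so sig = ⟨2 | 1 1 2⟩
  {6,7}:  v_{6} + v_{7} = v_{2} + 2·v_{4} + v_{8}  so sig = ⟨2 | 1 1 2⟩
  {3,7}:  v_{3} + v_{7} = 2·v_{1}  so sig = ⟨2 | 2⟩
  {2,3,6,8}:  v_{2} + v_{3} + v_{6} + v_{8} = 0  so sig = ⟨4 | 0⟩
  {1,2,4,8}:  v_{1} + v_{2} + v_{4} + v_{8} = v_{7}  so sig = ⟨4 | 1⟩
  {2,3,4,8}:  v_{2} + v_{3} + v_{4} + v_{8} = v_{1}  so sig = ⟨4 | 1⟩

Hence PRS(X_Σ) =
{ ⟨2 | 1⟩ ×2,  ⟨2 | 1 1⟩,  ⟨2 | 1 1 2⟩ ×2,  ⟨2 | 2⟩,  ⟨4 | 0⟩,  ⟨4 | 1⟩ ×2 }


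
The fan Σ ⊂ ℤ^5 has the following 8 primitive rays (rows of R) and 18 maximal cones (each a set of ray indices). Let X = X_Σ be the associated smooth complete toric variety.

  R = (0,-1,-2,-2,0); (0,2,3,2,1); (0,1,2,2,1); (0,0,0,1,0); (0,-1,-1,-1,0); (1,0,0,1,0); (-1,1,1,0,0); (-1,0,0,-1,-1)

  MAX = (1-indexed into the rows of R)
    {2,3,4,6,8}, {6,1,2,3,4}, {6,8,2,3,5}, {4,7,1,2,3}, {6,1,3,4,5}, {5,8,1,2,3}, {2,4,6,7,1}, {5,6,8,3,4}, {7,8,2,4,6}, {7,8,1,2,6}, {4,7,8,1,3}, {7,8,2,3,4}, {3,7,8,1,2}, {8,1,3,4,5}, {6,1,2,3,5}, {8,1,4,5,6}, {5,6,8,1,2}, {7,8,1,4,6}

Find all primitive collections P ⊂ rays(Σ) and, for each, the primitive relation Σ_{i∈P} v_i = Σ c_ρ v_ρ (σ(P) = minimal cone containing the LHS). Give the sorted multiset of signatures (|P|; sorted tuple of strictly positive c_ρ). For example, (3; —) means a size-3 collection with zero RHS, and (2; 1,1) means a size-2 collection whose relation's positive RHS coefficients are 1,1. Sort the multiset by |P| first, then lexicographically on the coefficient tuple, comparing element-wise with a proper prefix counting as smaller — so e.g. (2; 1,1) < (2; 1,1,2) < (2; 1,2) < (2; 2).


The 5 primitive collections of Σ (r=8, n=5):

  {5,7}:  v_{5} + v_{7} = v_{1} + v_{3} + v_{8}  ⇒ sig = (2; 1,1,1)
  {2,4,5}:  v_{2} + v_{4} + v_{5} = v_{3}  ⇒ sig = (3; 1)
  {3,6,7}:  v_{3} + v_{6} + v_{7} = v_{2} + v_{4}  ⇒ sig = (3; 1,1)
  {1,3,6,8}:  v_{1} + v_{3} + v_{6} + v_{8} = 0  ⇒ sig = (4; —)
  {1,2,4,8}:  v_{1} + v_{2} + v_{4} + v_{8} = v_{7}  ⇒ sig = (4; 1)

Hence PRS(X_Σ) =
[(2; 1,1,1), (3; 1), (3; 1,1), (4; —), (4; 1)]


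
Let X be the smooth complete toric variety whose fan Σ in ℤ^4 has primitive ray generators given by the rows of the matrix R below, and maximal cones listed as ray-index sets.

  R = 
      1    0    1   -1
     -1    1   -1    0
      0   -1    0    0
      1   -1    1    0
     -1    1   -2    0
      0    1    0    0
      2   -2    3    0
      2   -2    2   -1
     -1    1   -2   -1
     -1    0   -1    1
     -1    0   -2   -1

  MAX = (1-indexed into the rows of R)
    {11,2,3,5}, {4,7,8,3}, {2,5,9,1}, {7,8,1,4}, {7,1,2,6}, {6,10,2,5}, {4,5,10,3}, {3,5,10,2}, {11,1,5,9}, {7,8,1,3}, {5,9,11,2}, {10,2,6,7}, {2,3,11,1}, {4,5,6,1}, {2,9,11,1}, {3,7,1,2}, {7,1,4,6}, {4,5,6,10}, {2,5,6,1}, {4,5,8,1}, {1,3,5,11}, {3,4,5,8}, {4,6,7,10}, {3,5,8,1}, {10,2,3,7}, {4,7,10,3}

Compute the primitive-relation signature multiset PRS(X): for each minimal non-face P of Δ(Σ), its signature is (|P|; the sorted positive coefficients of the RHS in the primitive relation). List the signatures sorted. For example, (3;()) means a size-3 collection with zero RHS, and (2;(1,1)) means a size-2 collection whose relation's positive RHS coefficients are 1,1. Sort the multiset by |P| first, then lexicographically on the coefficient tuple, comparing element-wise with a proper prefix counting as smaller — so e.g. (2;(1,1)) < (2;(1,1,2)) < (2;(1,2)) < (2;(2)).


|primitive collections| = 21. Relations:

  P={1,10}:  v_{1} + v_{10} = 0  ⇒ sig = (2;())
  P={2,4}:  v_{2} + v_{4} = 0  ⇒ sig = (2;())
  P={3,6}:  v_{3} + v_{6} = 0  ⇒ sig = (2;())
  P={3,9}:  v_{3} + v_{9} = v_{11}  ⇒ sig = (2;(1))
  P={5,7}:  v_{5} + v_{7} = v_{4}  ⇒ sig = (2;(1))
  P={6,11}:  v_{6} + v_{11} = v_{9}  ⇒ sig = (2;(1))
  P={2,8}:  v_{2} + v_{8} = v_{1} + v_{3}  ⇒ sig = (2;(1,1))
  P={6,8}:  v_{6} + v_{8} = v_{1} + v_{4}  ⇒ sig = (2;(1,1))
  P={7,9}:  v_{7} + v_{9} = v_{1} + v_{3}  ⇒ sig = (2;(1,1))
  P={8,10}:  v_{8} + v_{10} = v_{3} + v_{4}  ⇒ sig = (2;(1,1))
  P={4,9}:  v_{4} + v_{9} = v_{1} + v_{3} + v_{5}  ⇒ sig = (2;(1,1,1))
  P={6,9}:  v_{6} + v_{9} = v_{1} + v_{2} + v_{5}  ⇒ sig = (2;(1,1,1))
  P={9,10}:  v_{9} + v_{10} = v_{2} + v_{3} + v_{5}  ⇒ sig = (2;(1,1,1))
  P={4,11}:  v_{4} + v_{11} = v_{1} + 2·v_{3} + v_{5}  ⇒ sig = (2;(1,1,2))
  P={10,11}:  v_{10} + v_{11} = v_{2} + 2·v_{3} + v_{5}  ⇒ sig = (2;(1,1,2))
  P={7,11}:  v_{7} + v_{11} = v_{1} + 2·v_{3}  ⇒ sig = (2;(1,2))
  P={8,9}:  v_{8} + v_{9} = 2·v_{1} + 2·v_{3} + v_{5}  ⇒ sig = (2;(1,2,2))
  P={8,11}:  v_{8} + v_{11} = 2·v_{1} + 3·v_{3} + v_{5}  ⇒ sig = (2;(1,2,3))
  P={1,3,4}:  v_{1} + v_{3} + v_{4} = v_{8}  ⇒ sig = (3;(1))
  P={1,2,3,5}:  v_{1} + v_{2} + v_{3} + v_{5} = v_{9}  ⇒ sig = (4;(1))
  P={1,2,5,11}:  v_{1} + v_{2} + v_{5} + v_{11} = 2·v_{9}  ⇒ sig = (4;(2))

Sorted signature multiset PRS(X):
[(2;()), (2;()), (2;()), (2;(1)), (2;(1)), (2;(1)), (2;(1,1)), (2;(1,1)), (2;(1,1)), (2;(1,1)), (2;(1,1,1)), (2;(1,1,1)), (2;(1,1,1)), (2;(1,1,2)), (2;(1,1,2)), (2;(1,2)), (2;(1,2,2)), (2;(1,2,3)), (3;(1)), (4;(1)), (4;(2))]


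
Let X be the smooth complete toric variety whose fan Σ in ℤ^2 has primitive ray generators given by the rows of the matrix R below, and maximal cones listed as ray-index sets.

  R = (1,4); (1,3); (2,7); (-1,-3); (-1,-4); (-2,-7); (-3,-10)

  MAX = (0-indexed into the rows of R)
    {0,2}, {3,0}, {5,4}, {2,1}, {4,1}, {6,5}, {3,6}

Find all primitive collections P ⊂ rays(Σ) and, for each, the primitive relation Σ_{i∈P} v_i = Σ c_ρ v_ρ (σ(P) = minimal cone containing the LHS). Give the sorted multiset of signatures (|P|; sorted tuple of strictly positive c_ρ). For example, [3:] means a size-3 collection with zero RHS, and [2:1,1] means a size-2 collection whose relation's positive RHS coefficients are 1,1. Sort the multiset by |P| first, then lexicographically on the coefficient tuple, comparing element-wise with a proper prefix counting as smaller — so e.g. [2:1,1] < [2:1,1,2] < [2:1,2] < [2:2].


Primitive collections (14):

  P={0,4}:  v_{0} + v_{4} = 0  ⟹  sig = [2:]
  P={1,3}:  v_{1} + v_{3} = 0  ⟹  sig = [2:]
  P={2,5}:  v_{2} + v_{5} = 0  ⟹  sig = [2:]
  P={0,1}:  v_{0} + v_{1} = v_{2}  ⟹  sig = [2:1]
  P={0,5}:  v_{0} + v_{5} = v_{3}  ⟹  sig = [2:1]
  P={1,5}:  v_{1} + v_{5} = v_{4}  ⟹  sig = [2:1]
  P={1,6}:  v_{1} + v_{6} = v_{5}  ⟹  sig = [2:1]
  P={2,3}:  v_{2} + v_{3} = v_{0}  ⟹  sig = [2:1]
  P={2,4}:  v_{2} + v_{4} = v_{1}  ⟹  sig = [2:1]
  P={2,6}:  v_{2} + v_{6} = v_{3}  ⟹  sig = [2:1]
  P={3,4}:  v_{3} + v_{4} = v_{5}  ⟹  sig = [2:1]
  P={3,5}:  v_{3} + v_{5} = v_{6}  ⟹  sig = [2:1]
  P={0,6}:  v_{0} + v_{6} = 2·v_{3}  ⟹  sig = [2:2]
  P={4,6}:  v_{4} + v_{6} = 2·v_{5}  ⟹  sig = [2:2]

Hence PRS(X_Σ) =
{ [2:] ×3,  [2:1] ×9,  [2:2] ×2 }


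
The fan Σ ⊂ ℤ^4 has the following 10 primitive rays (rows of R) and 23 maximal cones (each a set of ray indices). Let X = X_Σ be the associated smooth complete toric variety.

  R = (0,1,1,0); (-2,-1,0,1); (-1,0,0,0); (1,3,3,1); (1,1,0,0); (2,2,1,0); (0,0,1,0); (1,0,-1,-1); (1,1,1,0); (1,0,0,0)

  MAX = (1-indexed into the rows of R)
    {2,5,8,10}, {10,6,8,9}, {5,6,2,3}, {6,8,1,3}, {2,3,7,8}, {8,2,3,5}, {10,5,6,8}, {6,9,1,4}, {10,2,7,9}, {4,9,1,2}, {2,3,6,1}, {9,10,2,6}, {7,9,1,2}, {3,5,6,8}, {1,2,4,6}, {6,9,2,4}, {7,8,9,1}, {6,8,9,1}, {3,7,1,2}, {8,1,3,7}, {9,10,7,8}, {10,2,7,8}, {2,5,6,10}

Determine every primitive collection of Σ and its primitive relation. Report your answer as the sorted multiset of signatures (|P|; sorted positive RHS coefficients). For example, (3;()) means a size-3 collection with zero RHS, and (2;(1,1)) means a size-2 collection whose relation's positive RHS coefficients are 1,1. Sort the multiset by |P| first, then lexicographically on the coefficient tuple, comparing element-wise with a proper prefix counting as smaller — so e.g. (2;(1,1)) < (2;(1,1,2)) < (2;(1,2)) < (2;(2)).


Minimal non-faces — 16 found among 10 rays, 23 max cones:

  • {3,10}:  v_{3} + v_{10} = 0  ⟹  sig = (2;())
  • {1,10}:  v_{1} + v_{10} = v_{9}  ⟹  sig = (2;(1))
  • {3,9}:  v_{3} + v_{9} = v_{1}  ⟹  sig = (2;(1))
  • {5,7}:  v_{5} + v_{7} = v_{9}  ⟹  sig = (2;(1))
  • {5,9}:  v_{5} + v_{9} = v_{6}  ⟹  sig = (2;(1))
  • {1,5}:  v_{1} + v_{5} = v_{3} + v_{6}  ⟹  sig = (2;(1,1))
  • {4,8}:  v_{4} + v_{8} = v_{1} + v_{6}  ⟹  sig = (2;(1,1))
  • {3,4}:  v_{3} + v_{4} = 2·v_{1} + v_{2} + v_{6}  ⟹  sig = (2;(1,1,2))
  • {4,5}:  v_{4} + v_{5} = v_{1} + v_{2} + 2·v_{6}  ⟹  sig = (2;(1,1,2))
  • {4,10}:  v_{4} + v_{10} = v_{2} + v_{6} + 2·v_{9}  ⟹  sig = (2;(1,1,2))
  • {4,7}:  v_{4} + v_{7} = v_{1} + v_{2} + 3·v_{9}  ⟹  sig = (2;(1,1,3))
  • {6,7}:  v_{6} + v_{7} = 2·v_{9}  ⟹  sig = (2;(2))
  • {2,8,9}:  v_{2} + v_{8} + v_{9} = 0  ⟹  sig = (3;())
  • {1,2,8}:  v_{1} + v_{2} + v_{8} = v_{3}  ⟹  sig = (3;(1))
  • {2,6,8}:  v_{2} + v_{6} + v_{8} = v_{5}  ⟹  sig = (3;(1))
  • {1,2,6,9}:  v_{1} + v_{2} + v_{6} + v_{9} = v_{4}  ⟹  sig = (4;(1))

Sorted signature multiset PRS(X):
{ (2;()),  (2;(1)) ×4,  (2;(1,1)) ×2,  (2;(1,1,2)) ×3,  (2;(1,1,3)),  (2;(2)),  (3;()),  (3;(1)) ×2,  (4;(1)) }


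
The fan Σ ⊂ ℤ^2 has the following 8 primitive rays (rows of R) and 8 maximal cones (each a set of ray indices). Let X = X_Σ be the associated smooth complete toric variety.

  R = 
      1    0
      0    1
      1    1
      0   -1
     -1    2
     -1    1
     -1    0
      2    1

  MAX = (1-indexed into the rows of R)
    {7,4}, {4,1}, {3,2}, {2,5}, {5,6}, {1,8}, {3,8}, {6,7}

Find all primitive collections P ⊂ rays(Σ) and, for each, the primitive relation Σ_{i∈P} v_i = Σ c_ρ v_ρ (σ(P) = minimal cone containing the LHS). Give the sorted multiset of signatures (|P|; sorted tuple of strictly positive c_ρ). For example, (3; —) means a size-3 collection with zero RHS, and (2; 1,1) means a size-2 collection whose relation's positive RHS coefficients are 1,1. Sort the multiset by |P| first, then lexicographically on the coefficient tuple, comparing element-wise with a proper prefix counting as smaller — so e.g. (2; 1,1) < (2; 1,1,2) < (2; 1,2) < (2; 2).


Δ(Σ) — 8 vertices, 20 min non-faces:

  • {1,7}:  v_{1} + v_{7} = 0  ⇒ sig = (2; —)
  • {2,4}:  v_{2} + v_{4} = 0  ⇒ sig = (2; —)
  • {1,2}:  v_{1} + v_{2} = v_{3}  ⇒ sig = (2; 1)
  • {1,3}:  v_{1} + v_{3} = v_{8}  ⇒ sig = (2; 1)
  • {1,6}:  v_{1} + v_{6} = v_{2}  ⇒ sig = (2; 1)
  • {2,6}:  v_{2} + v_{6} = v_{5}  ⇒ sig = (2; 1)
  • {2,7}:  v_{2} + v_{7} = v_{6}  ⇒ sig = (2; 1)
  • {3,4}:  v_{3} + v_{4} = v_{1}  ⇒ sig = (2; 1)
  • {3,7}:  v_{3} + v_{7} = v_{2}  ⇒ sig = (2; 1)
  • {4,5}:  v_{4} + v_{5} = v_{6}  ⇒ sig = (2; 1)
  • {4,6}:  v_{4} + v_{6} = v_{7}  ⇒ sig = (2; 1)
  • {7,8}:  v_{7} + v_{8} = v_{3}  ⇒ sig = (2; 1)
  • {6,8}:  v_{6} + v_{8} = v_{2} + v_{3}  ⇒ sig = (2; 1,1)
  • {5,8}:  v_{5} + v_{8} = 2·v_{2} + v_{3}  ⇒ sig = (2; 1,2)
  • {1,5}:  v_{1} + v_{5} = 2·v_{2}  ⇒ sig = (2; 2)
  • {2,8}:  v_{2} + v_{8} = 2·v_{3}  ⇒ sig = (2; 2)
  • {3,6}:  v_{3} + v_{6} = 2·v_{2}  ⇒ sig = (2; 2)
  • {4,8}:  v_{4} + v_{8} = 2·v_{1}  ⇒ sig = (2; 2)
  • {5,7}:  v_{5} + v_{7} = 2·v_{6}  ⇒ sig = (2; 2)
  • {3,5}:  v_{3} + v_{5} = 3·v_{2}  ⇒ sig = (2; 3)

Signatures (|P|; sorted positive RHS coefficients), sorted:
{ (2; —) ×2,  (2; 1) ×10,  (2; 1,1),  (2; 1,2),  (2; 2) ×5,  (2; 3) }


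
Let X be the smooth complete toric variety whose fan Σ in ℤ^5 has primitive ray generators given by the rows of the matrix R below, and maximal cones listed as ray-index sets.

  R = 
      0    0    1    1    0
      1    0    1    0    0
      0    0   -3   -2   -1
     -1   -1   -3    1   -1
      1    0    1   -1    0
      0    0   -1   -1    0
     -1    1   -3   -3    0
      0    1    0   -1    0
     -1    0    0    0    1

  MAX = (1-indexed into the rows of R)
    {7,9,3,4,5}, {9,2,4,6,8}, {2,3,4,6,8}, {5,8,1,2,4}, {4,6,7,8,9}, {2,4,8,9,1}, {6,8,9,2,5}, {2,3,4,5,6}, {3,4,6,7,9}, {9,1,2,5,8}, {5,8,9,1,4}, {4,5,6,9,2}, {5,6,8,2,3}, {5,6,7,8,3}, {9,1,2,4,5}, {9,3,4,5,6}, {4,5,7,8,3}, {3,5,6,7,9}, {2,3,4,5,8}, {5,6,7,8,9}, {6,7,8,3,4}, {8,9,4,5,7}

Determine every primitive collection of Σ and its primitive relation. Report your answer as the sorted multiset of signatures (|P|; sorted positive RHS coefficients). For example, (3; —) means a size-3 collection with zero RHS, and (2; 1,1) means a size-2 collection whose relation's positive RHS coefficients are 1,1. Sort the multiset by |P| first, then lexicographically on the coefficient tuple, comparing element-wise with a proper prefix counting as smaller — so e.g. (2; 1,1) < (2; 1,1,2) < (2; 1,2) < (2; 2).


9 minimal non-faces of Δ(Σ) (on 9 rays):

  {1,6}:  v_{1} + v_{6} = 0  ⇒ sig = (2; —)
  {1,3}:  v_{1} + v_{3} = v_{4} + v_{5} + v_{8}  ⇒ sig = (2; 1,1,1)
  {1,7}:  v_{1} + v_{7} = v_{4} + v_{5} + 2·v_{8} + v_{9}  ⇒ sig = (2; 1,1,1,2)
  {2,7}:  v_{2} + v_{7} = 2·v_{6} + v_{8}  ⇒ sig = (2; 1,2)
  {3,8,9}:  v_{3} + v_{8} + v_{9} = v_{7}  ⇒ sig = (3; 1)
  {2,3,9}:  v_{2} + v_{3} + v_{9} = 2·v_{6}  ⇒ sig = (3; 2)
  {4,5,6,8}:  v_{4} + v_{5} + v_{6} + v_{8} = v_{3}  ⇒ sig = (4; 1)
  {4,5,6,7}:  v_{4} + v_{5} + v_{6} + v_{7} = 2·v_{3} + v_{9}  ⇒ sig = (4; 1,2)
  {2,4,5,8,9}:  v_{2} + v_{4} + v_{5} + v_{8} + v_{9} = v_{6}  ⇒ sig = (5; 1)

Signatures (|P|; sorted positive RHS coefficients), sorted:
    (2; —)
    (2; 1,1,1)
    (2; 1,1,1,2)
    (2; 1,2)
    (3; 1)
    (3; 2)
    (4; 1)
    (4; 1,2)
    (5; 1)


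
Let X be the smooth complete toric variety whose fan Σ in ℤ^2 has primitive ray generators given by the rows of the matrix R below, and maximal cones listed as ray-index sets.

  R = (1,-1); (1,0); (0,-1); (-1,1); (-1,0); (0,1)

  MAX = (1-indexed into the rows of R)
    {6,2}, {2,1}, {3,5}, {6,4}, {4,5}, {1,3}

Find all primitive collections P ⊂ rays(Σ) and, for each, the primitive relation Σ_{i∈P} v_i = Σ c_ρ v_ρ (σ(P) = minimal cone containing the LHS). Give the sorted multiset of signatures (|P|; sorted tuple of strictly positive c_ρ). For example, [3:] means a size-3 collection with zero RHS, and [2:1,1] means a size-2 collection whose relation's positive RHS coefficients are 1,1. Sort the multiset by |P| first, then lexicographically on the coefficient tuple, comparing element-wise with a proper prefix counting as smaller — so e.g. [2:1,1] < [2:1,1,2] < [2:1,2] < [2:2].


The 9 primitive collections of Σ (r=6, n=2):

  • {1,4}:  v_{1} + v_{4} = 0 — sig = [2:]
  • {2,5}:  v_{2} + v_{5} = 0 — sig = [2:]
  • {3,6}:  v_{3} + v_{6} = 0 — sig = [2:]
  • {1,5}:  v_{1} + v_{5} = v_{3} — sig = [2:1]
  • {1,6}:  v_{1} + v_{6} = v_{2} — sig = [2:1]
  • {2,3}:  v_{2} + v_{3} = v_{1} — sig = [2:1]
  • {2,4}:  v_{2} + v_{4} = v_{6} — sig = [2:1]
  • {3,4}:  v_{3} + v_{4} = v_{5} — sig = [2:1]
  • {5,6}:  v_{5} + v_{6} = v_{4} — sig = [2:1]

Sorted signature multiset PRS(X):
    |P|=2: 9 collections, coeffs (), (), (), (1), (1), (1), (1), (1), (1)
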